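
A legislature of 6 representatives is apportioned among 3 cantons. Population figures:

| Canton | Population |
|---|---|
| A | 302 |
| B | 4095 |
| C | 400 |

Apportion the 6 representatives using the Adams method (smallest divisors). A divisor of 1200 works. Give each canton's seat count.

With modified divisor 1200: modified quotas A 0.252, B 3.413, C 0.333.
Rounding up: A 1, B 4, C 1 (total 6).

A 1, B 4, C 1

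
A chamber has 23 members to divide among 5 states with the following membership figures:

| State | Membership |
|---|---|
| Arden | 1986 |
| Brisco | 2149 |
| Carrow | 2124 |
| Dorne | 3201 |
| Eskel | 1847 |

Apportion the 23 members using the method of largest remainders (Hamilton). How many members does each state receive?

Arden=4, Brisco=4, Carrow=4, Dorne=7, Eskel=4

The standard divisor is 11307/23 ≈ 491.609.
Standard quotas: Arden 4.040, Brisco 4.371, Carrow 4.321, Dorne 6.511, Eskel 3.757.
Lower quotas: Arden 4, Brisco 4, Carrow 4, Dorne 6, Eskel 3 (sum 21, leaving 2 seats).
Remainders in descending order: Eskel 0.757, Dorne 0.511, Brisco 0.371, Carrow 0.321, Arden 0.040.
The surplus seats go to Eskel, Dorne.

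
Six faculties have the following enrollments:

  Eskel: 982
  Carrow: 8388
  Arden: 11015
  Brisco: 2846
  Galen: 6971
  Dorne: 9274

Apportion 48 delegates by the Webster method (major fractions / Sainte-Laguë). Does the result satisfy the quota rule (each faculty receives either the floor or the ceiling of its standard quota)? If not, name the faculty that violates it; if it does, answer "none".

Standard quotas: Eskel 1.194, Carrow 10.199, Arden 13.393, Brisco 3.461, Galen 8.476, Dorne 11.277.
Webster allocation: Eskel 1, Carrow 10, Arden 14, Brisco 3, Galen 9, Dorne 11.
Every allocation lies between the lower and upper quota.

none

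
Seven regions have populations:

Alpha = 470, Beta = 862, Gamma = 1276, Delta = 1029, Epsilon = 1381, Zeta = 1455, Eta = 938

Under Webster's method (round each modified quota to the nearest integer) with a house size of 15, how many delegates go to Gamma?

Standard divisor 7411/15 ≈ 494.067; standard quotas: Alpha 0.951, Beta 1.745, Gamma 2.583, Delta 2.083, Epsilon 2.795, Zeta 2.945, Eta 1.899.
Rounding to the nearest integer gives 1, 2, 3, 2, 3, 3, 2 = 16 seats, so the divisor must be adjusted.
With modified divisor 530: modified quotas Alpha 0.887, Beta 1.626, Gamma 2.408, Delta 1.942, Epsilon 2.606, Zeta 2.745, Eta 1.770.
Rounding to the nearest integer: Alpha 1, Beta 2, Gamma 2, Delta 2, Epsilon 3, Zeta 3, Eta 2 (total 15).
Gamma receives 2.

2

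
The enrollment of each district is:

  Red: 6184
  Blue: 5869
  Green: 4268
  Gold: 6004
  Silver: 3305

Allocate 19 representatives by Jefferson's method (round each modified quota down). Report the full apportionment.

Standard divisor 25630/19 ≈ 1348.947; standard quotas: Red 4.584, Blue 4.351, Green 3.164, Gold 4.451, Silver 2.450.
Rounding down gives 4, 4, 3, 4, 2 = 17 seats, so the divisor must be adjusted.
With modified divisor 1190: modified quotas Red 5.197, Blue 4.932, Green 3.587, Gold 5.045, Silver 2.777.
Rounding down: Red 5, Blue 4, Green 3, Gold 5, Silver 2 (total 19).

Red 5; Blue 4; Green 3; Gold 5; Silver 2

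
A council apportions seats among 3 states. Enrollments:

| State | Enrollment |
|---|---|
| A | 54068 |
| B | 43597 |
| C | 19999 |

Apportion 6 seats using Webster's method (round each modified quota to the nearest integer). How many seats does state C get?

Standard divisor 117664/6 ≈ 19610.667; standard quotas: A 2.757, B 2.223, C 1.020.
Rounding to the nearest integer gives A 3, B 2, C 1 — total 6, matching the house size, so no adjustment is needed.
C receives 1.

1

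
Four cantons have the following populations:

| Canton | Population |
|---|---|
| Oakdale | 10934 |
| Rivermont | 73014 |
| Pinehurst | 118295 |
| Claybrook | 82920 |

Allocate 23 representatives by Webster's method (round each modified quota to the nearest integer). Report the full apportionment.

Standard divisor 285163/23 ≈ 12398.391; standard quotas: Oakdale 0.882, Rivermont 5.889, Pinehurst 9.541, Claybrook 6.688.
Rounding to the nearest integer gives 1, 6, 10, 7 = 24 seats, so the divisor must be adjusted.
With modified divisor 12600: modified quotas Oakdale 0.868, Rivermont 5.795, Pinehurst 9.388, Claybrook 6.581.
Rounding to the nearest integer: Oakdale 1, Rivermont 6, Pinehurst 9, Claybrook 7 (total 23).

Oakdale 1; Rivermont 6; Pinehurst 9; Claybrook 7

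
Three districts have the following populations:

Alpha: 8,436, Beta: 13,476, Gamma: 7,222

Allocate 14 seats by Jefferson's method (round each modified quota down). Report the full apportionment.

Alpha: 4; Beta: 7; Gamma: 3

Standard divisor 29134/14 ≈ 2081; standard quotas: Alpha 4.054, Beta 6.476, Gamma 3.470.
Rounding down gives 4, 6, 3 = 13 seats, so the divisor must be adjusted.
With modified divisor 1900: modified quotas Alpha 4.440, Beta 7.093, Gamma 3.801.
Rounding down: Alpha 4, Beta 7, Gamma 3 (total 14).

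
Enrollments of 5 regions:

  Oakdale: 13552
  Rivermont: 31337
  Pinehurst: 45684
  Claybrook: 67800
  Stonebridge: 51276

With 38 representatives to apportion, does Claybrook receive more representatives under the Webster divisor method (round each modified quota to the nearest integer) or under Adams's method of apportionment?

Webster: Oakdale 2, Rivermont 6, Pinehurst 8, Claybrook 13, Stonebridge 9.
Adams: Oakdale 3, Rivermont 6, Pinehurst 8, Claybrook 12, Stonebridge 9.
Claybrook gets 13 under Webster and 12 under Adams.

Webster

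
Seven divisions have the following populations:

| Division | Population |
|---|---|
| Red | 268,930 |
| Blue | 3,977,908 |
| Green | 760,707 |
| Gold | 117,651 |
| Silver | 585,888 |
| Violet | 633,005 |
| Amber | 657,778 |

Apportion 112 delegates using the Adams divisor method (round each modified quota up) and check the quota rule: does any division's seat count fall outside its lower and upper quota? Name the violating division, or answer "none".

Standard quotas: Red 4.302, Blue 63.630, Green 12.168, Gold 1.882, Silver 9.372, Violet 10.125, Amber 10.522.
Adams allocation: Red 5, Blue 62, Green 12, Gold 2, Silver 10, Violet 10, Amber 11.
Blue has quota 63.630 (lower 63, upper 64) but receives 62 — outside the quota interval.

Blue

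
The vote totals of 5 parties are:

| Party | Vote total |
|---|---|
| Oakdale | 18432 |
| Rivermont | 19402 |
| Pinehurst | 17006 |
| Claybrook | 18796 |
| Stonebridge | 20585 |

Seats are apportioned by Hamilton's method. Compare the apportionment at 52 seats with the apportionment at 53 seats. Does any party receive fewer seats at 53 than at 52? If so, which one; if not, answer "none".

Pinehurst

At 52 seats: Oakdale 10, Rivermont 11, Pinehurst 10, Claybrook 10, Stonebridge 11.
At 53 seats: Oakdale 10, Rivermont 11, Pinehurst 9, Claybrook 11, Stonebridge 12.
Pinehurst drops from 10 to 9.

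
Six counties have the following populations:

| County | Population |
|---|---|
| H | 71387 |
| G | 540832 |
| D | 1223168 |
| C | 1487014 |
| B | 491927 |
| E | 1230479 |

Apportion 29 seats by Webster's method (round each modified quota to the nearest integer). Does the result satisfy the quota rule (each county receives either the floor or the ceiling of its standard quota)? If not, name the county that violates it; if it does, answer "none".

none

Standard quotas: H 0.410, G 3.109, D 7.031, C 8.548, B 2.828, E 7.073.
Webster allocation: H 0, G 3, D 7, C 9, B 3, E 7.
Every allocation lies between the lower and upper quota.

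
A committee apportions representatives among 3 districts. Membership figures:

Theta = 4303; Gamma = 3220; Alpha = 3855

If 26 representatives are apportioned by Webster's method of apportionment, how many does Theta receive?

10

Standard divisor 11378/26 ≈ 437.615; standard quotas: Theta 9.833, Gamma 7.358, Alpha 8.809.
Rounding to the nearest integer gives Theta 10, Gamma 7, Alpha 9 — total 26, matching the house size, so no adjustment is needed.
Theta receives 10.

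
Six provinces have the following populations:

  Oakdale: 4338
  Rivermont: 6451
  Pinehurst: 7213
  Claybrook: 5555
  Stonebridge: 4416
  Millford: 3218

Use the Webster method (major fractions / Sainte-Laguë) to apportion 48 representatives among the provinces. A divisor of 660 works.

Oakdale 7, Rivermont 10, Pinehurst 11, Claybrook 8, Stonebridge 7, Millford 5

With modified divisor 660: modified quotas Oakdale 6.573, Rivermont 9.774, Pinehurst 10.929, Claybrook 8.417, Stonebridge 6.691, Millford 4.876.
Rounding to the nearest integer: Oakdale 7, Rivermont 10, Pinehurst 11, Claybrook 8, Stonebridge 7, Millford 5 (total 48).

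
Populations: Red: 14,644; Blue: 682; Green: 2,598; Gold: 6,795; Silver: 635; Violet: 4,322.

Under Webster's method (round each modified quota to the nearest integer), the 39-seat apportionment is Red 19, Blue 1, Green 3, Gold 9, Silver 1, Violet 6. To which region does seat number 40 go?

Priority for the next seat is population ÷ (current seats + 0.5).
Priorities: Red 750.974, Blue 454.667, Green 742.286, Gold 715.263, Silver 423.333, Violet 664.923.
Highest priority: Red.

Red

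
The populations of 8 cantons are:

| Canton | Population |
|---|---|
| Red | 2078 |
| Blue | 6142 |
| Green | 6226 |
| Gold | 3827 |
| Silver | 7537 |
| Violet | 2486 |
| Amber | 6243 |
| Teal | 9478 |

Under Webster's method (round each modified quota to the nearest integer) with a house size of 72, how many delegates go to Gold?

Standard divisor 44017/72 ≈ 611.347; standard quotas: Red 3.399, Blue 10.047, Green 10.184, Gold 6.260, Silver 12.329, Violet 4.066, Amber 10.212, Teal 15.503.
Rounding to the nearest integer gives 3, 10, 10, 6, 12, 4, 10, 16 = 71 seats, so the divisor must be adjusted.
With modified divisor 600: modified quotas Red 3.463, Blue 10.237, Green 10.377, Gold 6.378, Silver 12.562, Violet 4.143, Amber 10.405, Teal 15.797.
Rounding to the nearest integer: Red 3, Blue 10, Green 10, Gold 6, Silver 13, Violet 4, Amber 10, Teal 16 (total 72).
Gold receives 6.

6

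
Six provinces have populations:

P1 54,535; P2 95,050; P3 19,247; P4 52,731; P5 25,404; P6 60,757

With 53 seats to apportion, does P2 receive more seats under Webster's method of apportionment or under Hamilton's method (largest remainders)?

Webster

Webster: P1 9, P2 17, P3 3, P4 9, P5 4, P6 11.
Hamilton: P1 10, P2 16, P3 3, P4 9, P5 4, P6 11.
P2 gets 17 under Webster and 16 under Hamilton.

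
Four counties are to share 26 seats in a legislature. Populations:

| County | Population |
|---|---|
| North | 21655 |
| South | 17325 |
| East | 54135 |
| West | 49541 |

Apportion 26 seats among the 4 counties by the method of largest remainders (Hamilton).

North: 4; South: 3; East: 10; West: 9

Standard divisor: 142656 ÷ 26 ≈ 5486.769.
Standard quotas: North 3.9468, South 3.1576, East 9.8665, West 9.0292.
Lower quotas: North 3, South 3, East 9, West 9 (sum 24, leaving 2 seats).
Remainders in descending order: North 0.9468, East 0.8665, South 0.1576, West 0.0292.
The surplus seats go to North, East.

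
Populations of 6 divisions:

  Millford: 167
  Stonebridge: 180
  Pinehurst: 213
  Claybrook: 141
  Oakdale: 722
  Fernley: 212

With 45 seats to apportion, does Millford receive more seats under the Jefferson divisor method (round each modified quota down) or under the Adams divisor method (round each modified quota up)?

Adams

Jefferson: Millford 4, Stonebridge 5, Pinehurst 6, Claybrook 4, Oakdale 20, Fernley 6.
Adams: Millford 5, Stonebridge 5, Pinehurst 6, Claybrook 4, Oakdale 19, Fernley 6.
Millford gets 4 under Jefferson and 5 under Adams.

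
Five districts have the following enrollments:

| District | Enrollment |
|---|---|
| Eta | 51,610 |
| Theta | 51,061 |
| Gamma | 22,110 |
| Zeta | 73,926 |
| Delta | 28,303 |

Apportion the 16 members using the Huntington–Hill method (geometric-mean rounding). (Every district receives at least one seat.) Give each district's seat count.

With divisor 14819: modified quotas Eta 3.483, Theta 3.446, Gamma 1.492, Zeta 4.989, Delta 1.910.
Geometric-mean thresholds: Eta √(3·4)=3.464, Theta √(3·4)=3.464, Gamma √(1·2)=1.414, Zeta √(4·5)=4.472, Delta √(1·2)=1.414.
Each quota rounded against its threshold gives Eta 4, Theta 3, Gamma 2, Zeta 5, Delta 2 (total 16).

Eta 4; Theta 3; Gamma 2; Zeta 5; Delta 2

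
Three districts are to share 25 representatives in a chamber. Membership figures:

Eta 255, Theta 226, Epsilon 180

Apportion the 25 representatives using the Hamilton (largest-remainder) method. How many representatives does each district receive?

The standard divisor is 661/25 ≈ 26.44.
Standard quotas: Eta 9.644, Theta 8.548, Epsilon 6.808.
Lower quotas: Eta 9, Theta 8, Epsilon 6 (sum 23, leaving 2 seats).
Remainders in descending order: Epsilon 0.808, Eta 0.644, Theta 0.548.
The surplus seats go to Epsilon, Eta.

Eta=10; Theta=8; Epsilon=7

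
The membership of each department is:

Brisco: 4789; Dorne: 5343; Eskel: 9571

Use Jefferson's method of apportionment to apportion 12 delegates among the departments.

Standard divisor 19703/12 ≈ 1641.917; standard quotas: Brisco 2.917, Dorne 3.254, Eskel 5.829.
Rounding down gives 2, 3, 5 = 10 seats, so the divisor must be adjusted.
With modified divisor 1500: modified quotas Brisco 3.193, Dorne 3.562, Eskel 6.381.
Rounding down: Brisco 3, Dorne 3, Eskel 6 (total 12).

Brisco 3; Dorne 3; Eskel 6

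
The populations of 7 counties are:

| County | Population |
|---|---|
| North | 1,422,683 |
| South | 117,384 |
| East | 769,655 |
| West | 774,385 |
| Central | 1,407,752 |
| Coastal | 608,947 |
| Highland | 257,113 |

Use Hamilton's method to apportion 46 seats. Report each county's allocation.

North=12; South=1; East=7; West=7; Central=12; Coastal=5; Highland=2

The standard divisor is 5357919/46 ≈ 116476.5.
Standard quotas: North 12.2143, South 1.0078, East 6.6078, West 6.6484, Central 12.0861, Coastal 5.2281, Highland 2.2074.
Lower quotas: North 12, South 1, East 6, West 6, Central 12, Coastal 5, Highland 2 (sum 44, leaving 2 seats).
Remainders in descending order: West 0.6484, East 0.6078, Coastal 0.2281, North 0.2143, Highland 0.2074, Central 0.0861, South 0.0078.
The surplus seats go to West, East.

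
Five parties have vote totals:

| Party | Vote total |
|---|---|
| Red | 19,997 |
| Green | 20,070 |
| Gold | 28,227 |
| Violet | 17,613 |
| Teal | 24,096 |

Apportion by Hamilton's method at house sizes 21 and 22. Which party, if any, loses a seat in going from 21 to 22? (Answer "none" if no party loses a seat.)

none

At 21 seats: Red 4, Green 4, Gold 5, Violet 3, Teal 5.
At 22 seats: Red 4, Green 4, Gold 6, Violet 3, Teal 5.
No party's allocation decreased.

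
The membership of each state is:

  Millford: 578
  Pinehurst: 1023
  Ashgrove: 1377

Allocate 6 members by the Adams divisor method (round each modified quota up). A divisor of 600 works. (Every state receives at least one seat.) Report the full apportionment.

With modified divisor 600: modified quotas Millford 0.963, Pinehurst 1.705, Ashgrove 2.295.
Rounding up: Millford 1, Pinehurst 2, Ashgrove 3 (total 6).

Millford 1; Pinehurst 2; Ashgrove 3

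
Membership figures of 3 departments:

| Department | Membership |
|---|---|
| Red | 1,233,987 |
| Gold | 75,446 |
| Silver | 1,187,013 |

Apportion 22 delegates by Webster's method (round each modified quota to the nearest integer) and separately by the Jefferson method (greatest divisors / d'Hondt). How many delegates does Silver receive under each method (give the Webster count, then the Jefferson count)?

10 and 11

Webster: Red 11, Gold 1, Silver 10.
Jefferson: Red 11, Gold 0, Silver 11.
Silver gets 10 under Webster and 11 under Jefferson.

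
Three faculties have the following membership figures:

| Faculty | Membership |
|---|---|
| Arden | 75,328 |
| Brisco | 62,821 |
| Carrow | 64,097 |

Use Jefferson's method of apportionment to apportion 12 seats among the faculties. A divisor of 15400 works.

With modified divisor 15400: modified quotas Arden 4.891, Brisco 4.079, Carrow 4.162.
Rounding down: Arden 4, Brisco 4, Carrow 4 (total 12).

Arden: 4; Brisco: 4; Carrow: 4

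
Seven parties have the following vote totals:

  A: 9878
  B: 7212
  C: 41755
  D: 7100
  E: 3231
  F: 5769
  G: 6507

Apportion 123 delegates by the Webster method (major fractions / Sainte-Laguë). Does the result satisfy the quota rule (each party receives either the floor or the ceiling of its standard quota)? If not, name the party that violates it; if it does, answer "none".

Standard quotas: A 14.917, B 10.891, C 63.054, D 10.722, E 4.879, F 8.712, G 9.826.
Webster allocation: A 15, B 11, C 62, D 11, E 5, F 9, G 10.
C has quota 63.054 (lower 63, upper 64) but receives 62 — outside the quota interval.

C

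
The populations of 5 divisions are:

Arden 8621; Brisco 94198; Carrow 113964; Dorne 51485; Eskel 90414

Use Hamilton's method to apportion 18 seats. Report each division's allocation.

Arden: 0, Brisco: 5, Carrow: 6, Dorne: 3, Eskel: 4

The standard divisor is 358682/18 ≈ 19926.778.
Standard quotas: Arden 0.4326, Brisco 4.7272, Carrow 5.7191, Dorne 2.5837, Eskel 4.5373.
Lower quotas: Arden 0, Brisco 4, Carrow 5, Dorne 2, Eskel 4 (sum 15, leaving 3 seats).
Remainders in descending order: Brisco 0.7272, Carrow 0.7191, Dorne 0.5837, Eskel 0.5373, Arden 0.4326.
The surplus seats go to Brisco, Carrow, Dorne.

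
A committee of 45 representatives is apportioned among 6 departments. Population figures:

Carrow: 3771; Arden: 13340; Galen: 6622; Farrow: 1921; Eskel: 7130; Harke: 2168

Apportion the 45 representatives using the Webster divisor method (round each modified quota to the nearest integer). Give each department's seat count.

Standard divisor 34952/45 ≈ 776.711; standard quotas: Carrow 4.855, Arden 17.175, Galen 8.526, Farrow 2.473, Eskel 9.180, Harke 2.791.
Rounding to the nearest integer gives Carrow 5, Arden 17, Galen 9, Farrow 2, Eskel 9, Harke 3 — total 45, matching the house size, so no adjustment is needed.

Carrow 5; Arden 17; Galen 9; Farrow 2; Eskel 9; Harke 3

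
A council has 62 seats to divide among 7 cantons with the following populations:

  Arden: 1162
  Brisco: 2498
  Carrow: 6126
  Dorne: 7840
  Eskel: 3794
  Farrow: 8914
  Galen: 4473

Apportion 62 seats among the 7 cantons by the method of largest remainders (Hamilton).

Arden 2, Brisco 4, Carrow 11, Dorne 14, Eskel 7, Farrow 16, Galen 8

The standard divisor is 34807/62 ≈ 561.403.
Standard quotas: Arden 2.0698, Brisco 4.4496, Carrow 10.9119, Dorne 13.9650, Eskel 6.7581, Farrow 15.8781, Galen 7.9675.
Lower quotas: Arden 2, Brisco 4, Carrow 10, Dorne 13, Eskel 6, Farrow 15, Galen 7 (sum 57, leaving 5 seats).
Remainders in descending order: Galen 0.9675, Dorne 0.9650, Carrow 0.9119, Farrow 0.8781, Eskel 0.7581, Brisco 0.4496, Arden 0.0698.
Largest remainders: Galen, Dorne, Carrow, Farrow, Eskel receive the extra seats.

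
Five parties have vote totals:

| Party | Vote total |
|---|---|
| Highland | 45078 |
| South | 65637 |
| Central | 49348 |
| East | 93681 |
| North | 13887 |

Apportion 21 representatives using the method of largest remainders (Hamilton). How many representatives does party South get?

The standard divisor is 267631/21 ≈ 12744.333.
Standard quotas: Highland 3.5371, South 5.1503, Central 3.8722, East 7.3508, North 1.0897.
Lower quotas: Highland 3, South 5, Central 3, East 7, North 1 (sum 19, leaving 2 seats).
Remainders in descending order: Central 0.8722, Highland 0.5371, East 0.3508, South 0.1503, North 0.0897.
Largest remainders: Central, Highland receive the extra seats.
South receives 5.

5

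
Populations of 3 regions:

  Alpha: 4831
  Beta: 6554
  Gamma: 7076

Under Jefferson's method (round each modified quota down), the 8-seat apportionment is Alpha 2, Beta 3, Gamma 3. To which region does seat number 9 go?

Gamma

Priority for the next seat is population ÷ (current seats + 1).
Priorities: Alpha 1610.333, Beta 1638.500, Gamma 1769.000.
Highest priority: Gamma.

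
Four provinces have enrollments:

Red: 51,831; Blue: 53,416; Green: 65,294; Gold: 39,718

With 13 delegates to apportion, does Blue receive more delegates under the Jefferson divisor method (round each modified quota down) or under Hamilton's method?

Jefferson: Red 3, Blue 4, Green 4, Gold 2.
Hamilton: Red 3, Blue 3, Green 4, Gold 3.
Blue gets 4 under Jefferson and 3 under Hamilton.

Jefferson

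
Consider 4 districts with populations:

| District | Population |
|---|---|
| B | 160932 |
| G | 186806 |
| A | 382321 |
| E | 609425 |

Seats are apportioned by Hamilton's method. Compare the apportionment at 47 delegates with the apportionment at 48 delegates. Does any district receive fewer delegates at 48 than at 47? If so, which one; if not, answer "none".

At 47 seats: B 6, G 7, A 13, E 21.
At 48 seats: B 6, G 6, A 14, E 22.
G drops from 7 to 6.

G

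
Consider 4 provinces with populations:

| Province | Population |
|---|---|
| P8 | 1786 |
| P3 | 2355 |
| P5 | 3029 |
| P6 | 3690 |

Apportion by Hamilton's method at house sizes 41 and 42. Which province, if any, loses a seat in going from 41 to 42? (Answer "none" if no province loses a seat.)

At 41 seats: P8 7, P3 9, P5 11, P6 14.
At 42 seats: P8 7, P3 9, P5 12, P6 14.
No province's allocation decreased.

none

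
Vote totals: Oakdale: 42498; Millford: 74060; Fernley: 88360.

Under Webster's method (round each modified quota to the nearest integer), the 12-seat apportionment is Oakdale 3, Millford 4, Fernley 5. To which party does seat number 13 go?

Priority for the next seat is population ÷ (current seats + 0.5).
Priorities: Oakdale 12142.286, Millford 16457.778, Fernley 16065.455.
Highest priority: Millford.

Millford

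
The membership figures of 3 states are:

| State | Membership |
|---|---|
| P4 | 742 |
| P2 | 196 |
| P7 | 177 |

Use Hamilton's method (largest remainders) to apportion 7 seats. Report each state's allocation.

P4=5, P2=1, P7=1

Total 1115; standard divisor 1115/7 ≈ 159.286.
Standard quotas: P4 4.658, P2 1.230, P7 1.111.
Lower quotas: P4 4, P2 1, P7 1 (sum 6, leaving 1 seat).
Remainders in descending order: P4 0.658, P2 0.230, P7 0.111.
The surplus seat goes to P4.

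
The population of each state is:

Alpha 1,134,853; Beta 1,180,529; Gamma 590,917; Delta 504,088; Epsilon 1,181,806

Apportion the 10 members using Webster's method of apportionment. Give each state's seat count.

Alpha: 2, Beta: 3, Gamma: 1, Delta: 1, Epsilon: 3

Standard divisor 4592193/10 ≈ 459219.3; standard quotas: Alpha 2.471, Beta 2.571, Gamma 1.287, Delta 1.098, Epsilon 2.574.
Rounding to the nearest integer gives Alpha 2, Beta 3, Gamma 1, Delta 1, Epsilon 3 — total 10, matching the house size, so no adjustment is needed.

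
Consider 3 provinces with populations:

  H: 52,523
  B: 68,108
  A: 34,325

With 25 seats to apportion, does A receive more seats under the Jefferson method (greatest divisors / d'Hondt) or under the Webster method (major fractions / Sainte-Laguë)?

Webster

Jefferson: H 9, B 11, A 5.
Webster: H 8, B 11, A 6.
A gets 5 under Jefferson and 6 under Webster.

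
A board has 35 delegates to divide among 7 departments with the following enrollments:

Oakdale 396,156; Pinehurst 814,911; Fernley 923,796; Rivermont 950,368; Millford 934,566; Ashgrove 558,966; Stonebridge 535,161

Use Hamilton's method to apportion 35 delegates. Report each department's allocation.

Standard divisor: 5113924 ÷ 35 ≈ 146112.114.
Standard quotas: Oakdale 2.7113, Pinehurst 5.5773, Fernley 6.3225, Rivermont 6.5044, Millford 6.3962, Ashgrove 3.8256, Stonebridge 3.6627.
Lower quotas: Oakdale 2, Pinehurst 5, Fernley 6, Rivermont 6, Millford 6, Ashgrove 3, Stonebridge 3 (sum 31, leaving 4 seats).
Remainders in descending order: Ashgrove 0.8256, Oakdale 0.7113, Stonebridge 0.6627, Pinehurst 0.5773, Rivermont 0.5044, Millford 0.3962, Fernley 0.3225.
The surplus seats go to Ashgrove, Oakdale, Stonebridge, Pinehurst.

Oakdale: 3, Pinehurst: 6, Fernley: 6, Rivermont: 6, Millford: 6, Ashgrove: 4, Stonebridge: 4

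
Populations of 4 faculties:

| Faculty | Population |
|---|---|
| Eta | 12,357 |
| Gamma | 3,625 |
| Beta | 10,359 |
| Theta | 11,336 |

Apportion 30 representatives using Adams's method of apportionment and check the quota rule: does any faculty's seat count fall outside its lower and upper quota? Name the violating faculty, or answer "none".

none

Standard quotas: Eta 9.839, Gamma 2.886, Beta 8.248, Theta 9.026.
Adams allocation: Eta 10, Gamma 3, Beta 8, Theta 9.
Every allocation lies between the lower and upper quota.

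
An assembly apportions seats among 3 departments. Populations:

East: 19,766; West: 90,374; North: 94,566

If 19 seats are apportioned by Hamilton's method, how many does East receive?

The standard divisor is 204706/19 = 10774.
Standard quotas: East 1.8346, West 8.3882, North 8.7772.
Lower quotas: East 1, West 8, North 8 (sum 17, leaving 2 seats).
Remainders in descending order: East 0.8346, North 0.7772, West 0.3882.
Largest remainders: East, North receive the extra seats.
East receives 2.

2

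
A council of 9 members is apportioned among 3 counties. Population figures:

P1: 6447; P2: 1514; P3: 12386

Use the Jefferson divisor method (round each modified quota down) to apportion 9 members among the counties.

P1: 3, P2: 0, P3: 6

Standard divisor 20347/9 ≈ 2260.778; standard quotas: P1 2.852, P2 0.670, P3 5.479.
Rounding down gives 2, 0, 5 = 7 seats, so the divisor must be adjusted.
With modified divisor 1900: modified quotas P1 3.393, P2 0.797, P3 6.519.
Rounding down: P1 3, P2 0, P3 6 (total 9).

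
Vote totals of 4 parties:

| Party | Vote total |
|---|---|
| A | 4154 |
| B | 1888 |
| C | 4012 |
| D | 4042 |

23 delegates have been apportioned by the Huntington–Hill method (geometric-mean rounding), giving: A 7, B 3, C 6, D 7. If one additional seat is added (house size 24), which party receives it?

Priority for the next seat is population ÷ (√(s·(s+1))).
Priorities: A 555.102, B 545.019, C 619.065, D 540.135.
Highest priority: C.

C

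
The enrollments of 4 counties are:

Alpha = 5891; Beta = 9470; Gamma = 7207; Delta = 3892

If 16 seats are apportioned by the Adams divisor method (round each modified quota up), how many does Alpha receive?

4

Standard divisor 26460/16 ≈ 1653.75; standard quotas: Alpha 3.562, Beta 5.726, Gamma 4.358, Delta 2.353.
Rounding up gives 4, 6, 5, 3 = 18 seats, so the divisor must be adjusted.
With modified divisor 1920: modified quotas Alpha 3.068, Beta 4.932, Gamma 3.754, Delta 2.027.
Rounding up: Alpha 4, Beta 5, Gamma 4, Delta 3 (total 16).
Alpha receives 4.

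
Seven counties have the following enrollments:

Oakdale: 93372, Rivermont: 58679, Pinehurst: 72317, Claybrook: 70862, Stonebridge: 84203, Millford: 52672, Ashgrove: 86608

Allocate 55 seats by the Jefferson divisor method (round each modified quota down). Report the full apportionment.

Standard divisor 518713/55 ≈ 9431.145; standard quotas: Oakdale 9.900, Rivermont 6.222, Pinehurst 7.668, Claybrook 7.514, Stonebridge 8.928, Millford 5.585, Ashgrove 9.183.
Rounding down gives 9, 6, 7, 7, 8, 5, 9 = 51 seats, so the divisor must be adjusted.
With modified divisor 8820: modified quotas Oakdale 10.586, Rivermont 6.653, Pinehurst 8.199, Claybrook 8.034, Stonebridge 9.547, Millford 5.972, Ashgrove 9.820.
Rounding down: Oakdale 10, Rivermont 6, Pinehurst 8, Claybrook 8, Stonebridge 9, Millford 5, Ashgrove 9 (total 55).

Oakdale 10; Rivermont 6; Pinehurst 8; Claybrook 8; Stonebridge 9; Millford 5; Ashgrove 9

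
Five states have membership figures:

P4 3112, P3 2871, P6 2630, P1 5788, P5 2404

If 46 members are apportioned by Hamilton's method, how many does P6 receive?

7

Total 16805; standard divisor 16805/46 ≈ 365.326.
Standard quotas: P4 8.5184, P3 7.8587, P6 7.1990, P1 15.8434, P5 6.5804.
Lower quotas: P4 8, P3 7, P6 7, P1 15, P5 6 (sum 43, leaving 3 seats).
Remainders in descending order: P3 0.8587, P1 0.8434, P5 0.5804, P4 0.5184, P6 0.1990.
The surplus seats go to P3, P1, P5.
P6 receives 7.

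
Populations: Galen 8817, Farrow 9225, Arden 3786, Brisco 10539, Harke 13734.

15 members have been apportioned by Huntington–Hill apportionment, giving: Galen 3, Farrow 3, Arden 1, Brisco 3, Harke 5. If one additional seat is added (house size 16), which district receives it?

Priority for the next seat is population ÷ (√(s·(s+1))).
Priorities: Galen 2545.249, Farrow 2663.028, Arden 2677.106, Brisco 3042.347, Harke 2507.474.
Highest priority: Brisco.

Brisco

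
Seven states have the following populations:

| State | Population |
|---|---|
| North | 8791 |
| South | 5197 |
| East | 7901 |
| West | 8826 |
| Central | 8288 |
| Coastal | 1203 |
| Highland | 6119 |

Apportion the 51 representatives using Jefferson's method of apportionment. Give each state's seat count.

North: 10, South: 5, East: 9, West: 10, Central: 9, Coastal: 1, Highland: 7

Standard divisor 46325/51 ≈ 908.333; standard quotas: North 9.678, South 5.721, East 8.698, West 9.717, Central 9.124, Coastal 1.324, Highland 6.737.
Rounding down gives 9, 5, 8, 9, 9, 1, 6 = 47 seats, so the divisor must be adjusted.
With modified divisor 870: modified quotas North 10.105, South 5.974, East 9.082, West 10.145, Central 9.526, Coastal 1.383, Highland 7.033.
Rounding down: North 10, South 5, East 9, West 10, Central 9, Coastal 1, Highland 7 (total 51).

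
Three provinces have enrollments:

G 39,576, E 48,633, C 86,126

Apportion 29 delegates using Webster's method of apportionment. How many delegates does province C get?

14

Standard divisor 174335/29 ≈ 6011.552; standard quotas: G 6.583, E 8.090, C 14.327.
Rounding to the nearest integer gives G 7, E 8, C 14 — total 29, matching the house size, so no adjustment is needed.
C receives 14.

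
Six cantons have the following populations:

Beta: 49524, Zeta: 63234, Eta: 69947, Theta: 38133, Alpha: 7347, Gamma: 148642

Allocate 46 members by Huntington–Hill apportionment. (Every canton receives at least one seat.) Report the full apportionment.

Beta: 6, Zeta: 8, Eta: 8, Theta: 5, Alpha: 1, Gamma: 18

With divisor 8347: modified quotas Beta 5.933, Zeta 7.576, Eta 8.380, Theta 4.568, Alpha 0.880, Gamma 17.808.
Geometric-mean thresholds: Beta √(5·6)=5.477, Zeta √(7·8)=7.483, Eta √(8·9)=8.485, Theta √(4·5)=4.472, Alpha (min 1), Gamma √(17·18)=17.493.
Each quota rounded against its threshold gives Beta 6, Zeta 8, Eta 8, Theta 5, Alpha 1, Gamma 18 (total 46).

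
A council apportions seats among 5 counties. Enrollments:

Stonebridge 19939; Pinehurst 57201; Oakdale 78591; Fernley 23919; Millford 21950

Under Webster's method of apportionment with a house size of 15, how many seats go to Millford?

Standard divisor 201600/15 ≈ 13440; standard quotas: Stonebridge 1.484, Pinehurst 4.256, Oakdale 5.848, Fernley 1.780, Millford 1.633.
Rounding to the nearest integer gives Stonebridge 1, Pinehurst 4, Oakdale 6, Fernley 2, Millford 2 — total 15, matching the house size, so no adjustment is needed.
Millford receives 2.

2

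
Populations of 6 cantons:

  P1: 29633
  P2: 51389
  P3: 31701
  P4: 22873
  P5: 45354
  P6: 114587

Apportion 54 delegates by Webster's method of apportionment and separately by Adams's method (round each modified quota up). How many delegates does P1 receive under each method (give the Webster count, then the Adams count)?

5 and 6

Webster: P1 5, P2 10, P3 6, P4 4, P5 8, P6 21.
Adams: P1 6, P2 9, P3 6, P4 4, P5 8, P6 21.
P1 gets 5 under Webster and 6 under Adams.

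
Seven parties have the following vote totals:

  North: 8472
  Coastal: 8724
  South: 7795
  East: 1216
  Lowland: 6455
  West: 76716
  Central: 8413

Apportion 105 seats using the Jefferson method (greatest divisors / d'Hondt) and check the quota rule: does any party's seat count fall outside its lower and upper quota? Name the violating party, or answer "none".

West

Standard quotas: North 7.552, Coastal 7.777, South 6.949, East 1.084, Lowland 5.754, West 68.385, Central 7.499.
Jefferson allocation: North 7, Coastal 8, South 7, East 1, Lowland 5, West 70, Central 7.
West has quota 68.385 (lower 68, upper 69) but receives 70 — outside the quota interval.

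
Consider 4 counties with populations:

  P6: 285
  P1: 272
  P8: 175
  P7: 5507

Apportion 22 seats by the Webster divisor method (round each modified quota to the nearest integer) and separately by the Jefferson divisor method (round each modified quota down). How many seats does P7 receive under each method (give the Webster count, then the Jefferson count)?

19 and 20

Webster: P6 1, P1 1, P8 1, P7 19.
Jefferson: P6 1, P1 1, P8 0, P7 20.
P7 gets 19 under Webster and 20 under Jefferson.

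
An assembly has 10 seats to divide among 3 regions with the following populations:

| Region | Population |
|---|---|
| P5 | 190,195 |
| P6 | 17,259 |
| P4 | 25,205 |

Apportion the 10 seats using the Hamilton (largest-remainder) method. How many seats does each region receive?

The standard divisor is 232659/10 ≈ 23265.9.
Standard quotas: P5 8.1748, P6 0.7418, P4 1.0833.
Lower quotas: P5 8, P6 0, P4 1 (sum 9, leaving 1 seat).
Remainders in descending order: P6 0.7418, P5 0.1748, P4 0.0833.
The surplus seat goes to P6.

P5 8, P6 1, P4 1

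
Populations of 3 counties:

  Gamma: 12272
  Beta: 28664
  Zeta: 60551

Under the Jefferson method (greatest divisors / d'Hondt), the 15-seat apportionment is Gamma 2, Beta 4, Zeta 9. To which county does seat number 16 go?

Priority for the next seat is population ÷ (current seats + 1).
Priorities: Gamma 4090.667, Beta 5732.800, Zeta 6055.100.
Highest priority: Zeta.

Zeta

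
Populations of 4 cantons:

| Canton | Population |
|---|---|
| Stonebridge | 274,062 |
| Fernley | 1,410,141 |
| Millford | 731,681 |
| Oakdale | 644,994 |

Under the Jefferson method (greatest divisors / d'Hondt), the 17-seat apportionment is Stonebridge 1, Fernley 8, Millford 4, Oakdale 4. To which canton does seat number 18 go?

Fernley

Priority for the next seat is population ÷ (current seats + 1).
Priorities: Stonebridge 137031.000, Fernley 156682.333, Millford 146336.200, Oakdale 128998.800.
Highest priority: Fernley.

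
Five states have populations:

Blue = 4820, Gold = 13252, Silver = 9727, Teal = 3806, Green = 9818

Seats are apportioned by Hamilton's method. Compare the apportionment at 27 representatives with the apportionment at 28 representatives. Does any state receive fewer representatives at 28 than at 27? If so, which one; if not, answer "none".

At 27 seats: Blue 3, Gold 9, Silver 6, Teal 3, Green 6.
At 28 seats: Blue 3, Gold 9, Silver 7, Teal 2, Green 7.
Teal drops from 3 to 2.

Teal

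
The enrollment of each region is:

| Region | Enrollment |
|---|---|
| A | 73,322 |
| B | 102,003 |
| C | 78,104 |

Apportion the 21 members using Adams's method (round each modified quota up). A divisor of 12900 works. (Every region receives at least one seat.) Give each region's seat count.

With modified divisor 12900: modified quotas A 5.684, B 7.907, C 6.055.
Rounding up: A 6, B 8, C 7 (total 21).

A 6, B 8, C 7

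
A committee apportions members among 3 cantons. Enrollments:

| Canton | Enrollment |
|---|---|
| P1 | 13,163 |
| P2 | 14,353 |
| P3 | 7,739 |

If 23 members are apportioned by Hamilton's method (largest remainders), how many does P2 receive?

The standard divisor is 35255/23 ≈ 1532.826.
Standard quotas: P1 8.5874, P2 9.3637, P3 5.0488.
Lower quotas: P1 8, P2 9, P3 5 (sum 22, leaving 1 seat).
Remainders in descending order: P1 0.5874, P2 0.3637, P3 0.0488.
The surplus seat goes to P1.
P2 receives 9.

9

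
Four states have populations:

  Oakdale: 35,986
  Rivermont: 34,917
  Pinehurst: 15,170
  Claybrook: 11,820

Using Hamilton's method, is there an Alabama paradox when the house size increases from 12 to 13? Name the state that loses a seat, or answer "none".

At 12 seats: Oakdale 4, Rivermont 4, Pinehurst 2, Claybrook 2.
At 13 seats: Oakdale 5, Rivermont 5, Pinehurst 2, Claybrook 1.
Claybrook drops from 2 to 1.

Claybrook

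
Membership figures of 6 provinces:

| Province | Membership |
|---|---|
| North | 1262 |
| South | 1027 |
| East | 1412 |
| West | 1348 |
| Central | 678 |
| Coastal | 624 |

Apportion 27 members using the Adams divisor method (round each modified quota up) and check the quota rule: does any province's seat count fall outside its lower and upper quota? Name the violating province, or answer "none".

none

Standard quotas: North 5.365, South 4.366, East 6.003, West 5.731, Central 2.882, Coastal 2.653.
Adams allocation: North 5, South 4, East 6, West 6, Central 3, Coastal 3.
Every allocation lies between the lower and upper quota.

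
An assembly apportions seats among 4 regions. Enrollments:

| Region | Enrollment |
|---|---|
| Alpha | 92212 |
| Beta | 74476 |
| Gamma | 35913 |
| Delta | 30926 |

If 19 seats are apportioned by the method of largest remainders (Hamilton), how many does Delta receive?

Total 233527; standard divisor 233527/19 ≈ 12290.895.
Standard quotas: Alpha 7.5025, Beta 6.0594, Gamma 2.9219, Delta 2.5162.
Lower quotas: Alpha 7, Beta 6, Gamma 2, Delta 2 (sum 17, leaving 2 seats).
Remainders in descending order: Gamma 0.9219, Delta 0.5162, Alpha 0.5025, Beta 0.0594.
The surplus seats go to Gamma, Delta.
Delta receives 3.

3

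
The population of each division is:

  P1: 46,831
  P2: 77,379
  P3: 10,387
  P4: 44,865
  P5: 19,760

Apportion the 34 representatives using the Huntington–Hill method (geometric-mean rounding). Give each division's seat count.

P1 8; P2 13; P3 2; P4 8; P5 3

With divisor 5866: modified quotas P1 7.983, P2 13.191, P3 1.771, P4 7.648, P5 3.369.
Geometric-mean thresholds: P1 √(7·8)=7.483, P2 √(13·14)=13.491, P3 √(1·2)=1.414, P4 √(7·8)=7.483, P5 √(3·4)=3.464.
Each quota rounded against its threshold gives P1 8, P2 13, P3 2, P4 8, P5 3 (total 34).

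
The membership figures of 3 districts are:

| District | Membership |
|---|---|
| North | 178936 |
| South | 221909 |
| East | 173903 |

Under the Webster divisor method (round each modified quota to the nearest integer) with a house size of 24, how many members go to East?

Standard divisor 574748/24 ≈ 23947.833; standard quotas: North 7.472, South 9.266, East 7.262.
Rounding to the nearest integer gives 7, 9, 7 = 23 seats, so the divisor must be adjusted.
With modified divisor 23600: modified quotas North 7.582, South 9.403, East 7.369.
Rounding to the nearest integer: North 8, South 9, East 7 (total 24).
East receives 7.

7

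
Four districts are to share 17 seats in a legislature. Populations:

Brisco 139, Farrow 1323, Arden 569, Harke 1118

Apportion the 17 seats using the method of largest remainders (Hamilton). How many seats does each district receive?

Brisco 1, Farrow 7, Arden 3, Harke 6

The standard divisor is 3149/17 ≈ 185.235.
Standard quotas: Brisco 0.750, Farrow 7.142, Arden 3.072, Harke 6.036.
Lower quotas: Brisco 0, Farrow 7, Arden 3, Harke 6 (sum 16, leaving 1 seat).
Remainders in descending order: Brisco 0.750, Farrow 0.142, Arden 0.072, Harke 0.036.
The surplus seat goes to Brisco.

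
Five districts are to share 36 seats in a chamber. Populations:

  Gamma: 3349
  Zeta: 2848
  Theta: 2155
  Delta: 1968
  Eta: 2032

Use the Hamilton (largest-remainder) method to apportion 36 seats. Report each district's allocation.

Gamma 10, Zeta 8, Theta 6, Delta 6, Eta 6

Standard divisor: 12352 ÷ 36 ≈ 343.111.
Standard quotas: Gamma 9.761, Zeta 8.301, Theta 6.281, Delta 5.736, Eta 5.922.
Lower quotas: Gamma 9, Zeta 8, Theta 6, Delta 5, Eta 5 (sum 33, leaving 3 seats).
Remainders in descending order: Eta 0.922, Gamma 0.761, Delta 0.736, Zeta 0.301, Theta 0.281.
The surplus seats go to Eta, Gamma, Delta.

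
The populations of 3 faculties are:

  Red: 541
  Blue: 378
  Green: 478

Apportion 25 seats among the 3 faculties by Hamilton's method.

Red=10, Blue=7, Green=8

Standard divisor: 1397 ÷ 25 ≈ 55.88.
Standard quotas: Red 9.681, Blue 6.764, Green 8.554.
Lower quotas: Red 9, Blue 6, Green 8 (sum 23, leaving 2 seats).
Remainders in descending order: Blue 0.764, Red 0.681, Green 0.554.
The surplus seats go to Blue, Red.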